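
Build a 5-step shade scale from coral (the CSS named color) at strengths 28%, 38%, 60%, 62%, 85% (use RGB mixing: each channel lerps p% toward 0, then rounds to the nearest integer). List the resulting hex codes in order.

CSS coral is rgb(255, 127, 80).
28%: (255 − 71.4 = 183.6→184, 127 − 35.56 = 91.44→91, 80 − 22.4 = 57.6→58) → #B85B3A
38%: (255 − 96.9 = 158.1→158, 127 − 48.26 = 78.74→79, 80 − 30.4 = 49.6→50) → #9E4F32
60%: (255 − 153 = 102→102, 127 − 76.2 = 50.8→51, 80 − 48 = 32→32) → #663320
62%: (255 − 158.1 = 96.9→97, 127 − 78.74 = 48.26→48, 80 − 49.6 = 30.4→30) → #61301E
85%: (255 − 216.75 = 38.25→38, 127 − 107.95 = 19.05→19, 80 − 68 = 12→12) → #26130C

#B85B3A, #9E4F32, #663320, #61301E, #26130C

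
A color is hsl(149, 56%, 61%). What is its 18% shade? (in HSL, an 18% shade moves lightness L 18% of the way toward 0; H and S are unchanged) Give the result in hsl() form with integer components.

hsl(149, 56%, 50%)

L moves 18% from 61 toward 0: 61 − 10.98 = 50.02 → 50.
H and S are unchanged.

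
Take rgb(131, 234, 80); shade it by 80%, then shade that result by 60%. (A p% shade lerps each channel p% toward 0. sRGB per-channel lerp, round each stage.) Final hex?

An 80% shade moves each channel 80% toward 0:
  R: 131 − 104.8 = 26.2 → 26
  G: 234 + 0.8×(0−234) = 234 − 187.2 = 46.8 → 47
  B: 80 − 64 = 16 → 16
After the shade: rgb(26, 47, 16) = #1a2f10.
Lerp each channel 60% toward 0:
  R: 26 + 0.6×(0−26) = 26 − 15.6 = 10.4 → 10
  G: 47 − 28.2 = 18.8 → 19
  B: 16 − 9.6 = 6.4 → 6
rgb(10, 19, 6) = #0a1306.

#0a1306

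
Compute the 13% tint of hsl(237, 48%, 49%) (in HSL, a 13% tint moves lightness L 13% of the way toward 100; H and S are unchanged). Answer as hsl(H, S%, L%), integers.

hsl(237, 48%, 56%)

L moves 13% from 49 toward 100: 49 + 6.63 = 55.63 → 56.
H and S are unchanged.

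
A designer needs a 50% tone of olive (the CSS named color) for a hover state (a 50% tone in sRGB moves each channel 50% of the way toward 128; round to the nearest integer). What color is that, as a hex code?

#808040

CSS olive is rgb(128, 128, 0).
Per channel, c → c + 0.5(128 − c):
  R: 128 + 0 = 128 → 128
  G: 128 + 0.5×(128−128) = 128 + 0 = 128 → 128
  B: 0 + 0.5×(128−0) = 0 + 64 = 64 → 64
rgb(128, 128, 64) = #808040.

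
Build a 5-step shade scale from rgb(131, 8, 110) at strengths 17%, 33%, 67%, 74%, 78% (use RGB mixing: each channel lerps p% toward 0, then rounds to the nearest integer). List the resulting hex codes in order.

17%: (131 − 22.27 = 108.73→109, 8 − 1.36 = 6.64→7, 110 − 18.7 = 91.3→91) → #6D075B
33%: (131 − 43.23 = 87.77→88, 8 − 2.64 = 5.36→5, 110 − 36.3 = 73.7→74) → #58054A
67%: (131 − 87.77 = 43.23→43, 8 − 5.36 = 2.64→3, 110 − 73.7 = 36.3→36) → #2B0324
74%: (131 − 96.94 = 34.06→34, 8 − 5.92 = 2.08→2, 110 − 81.4 = 28.6→29) → #22021D
78%: (131 − 102.18 = 28.82→29, 8 − 6.24 = 1.76→2, 110 − 85.8 = 24.2→24) → #1D0218

#6D075B, #58054A, #2B0324, #22021D, #1D0218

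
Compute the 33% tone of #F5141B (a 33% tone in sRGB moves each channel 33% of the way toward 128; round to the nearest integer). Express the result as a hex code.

#F5141B is rgb(245, 20, 27).
A 33% tone moves each channel 33% toward 128:
  R: 245 − 38.61 = 206.39 → 206
  G: 20 + 0.33×(128−20) = 20 + 35.64 = 55.64 → 56
  B: 27 + 33.33 = 60.33 → 60
rgb(206, 56, 60) = #CE383C.

#CE383C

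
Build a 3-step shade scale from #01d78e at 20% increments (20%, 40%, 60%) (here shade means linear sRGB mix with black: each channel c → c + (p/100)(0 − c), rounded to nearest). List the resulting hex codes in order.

#01d78e is rgb(1, 215, 142).
20%: (1→1, 215 − 43 = 172→172, 142 − 28.4 = 113.6→114) → #01ac72
40%: (1→1, 215 − 86 = 129→129, 142 − 56.8 = 85.2→85) → #018155
60%: (1 − 0.6 = 0.4→0, 215 − 129 = 86→86, 142 − 85.2 = 56.8→57) → #005639

#01ac72, #018155, #005639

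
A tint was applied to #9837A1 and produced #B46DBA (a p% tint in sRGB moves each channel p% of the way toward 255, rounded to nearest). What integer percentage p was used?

#9837A1 is rgb(152, 55, 161); #B46DBA is rgb(180, 109, 186).
On the G channel (widest range): 109 ≈ 55 + (p/100)(255 − 55), so p ≈ 100×(109 − 55)/(255 − 55) = 5400/200 = 27.00.
p = 27 reproduces all three channels after rounding.

27%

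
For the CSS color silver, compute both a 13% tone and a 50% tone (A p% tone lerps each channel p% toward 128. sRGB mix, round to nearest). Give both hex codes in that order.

#B8B8B8, #A0A0A0

CSS silver is rgb(192, 192, 192).
13% tone:
  R: 192 − 8.32 = 183.68 → 184
  G: 192 − 8.32 = 183.68 → 184
  B: 192 − 8.32 = 183.68 → 184
  → #B8B8B8
50% tone:
  R: 192 + 0.5×(128−192) = 192 − 32 = 160 → 160
  G: 192 + 0.5×(128−192) = 192 − 32 = 160 → 160
  B: 192 + 0.5×(128−192) = 192 − 32 = 160 → 160
  → #A0A0A0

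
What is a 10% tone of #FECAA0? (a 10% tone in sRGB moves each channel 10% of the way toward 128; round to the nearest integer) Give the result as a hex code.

#FECAA0 is rgb(254, 202, 160).
A 10% tone moves each channel 10% toward 128:
  R: 254 − 12.6 = 241.4 → 241
  G: 202 − 7.4 = 194.6 → 195
  B: 160 + 0.1×(128−160) = 160 − 3.2 = 156.8 → 157
rgb(241, 195, 157) = #F1C39D.

#F1C39D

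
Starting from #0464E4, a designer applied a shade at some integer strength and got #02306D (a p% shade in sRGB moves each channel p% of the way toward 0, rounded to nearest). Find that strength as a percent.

#0464E4 is rgb(4, 100, 228); #02306D is rgb(2, 48, 109).
On the B channel (widest range): 109 ≈ 228 + (p/100)(0 − 228), so p ≈ 100×(109 − 228)/(0 − 228) = -11900/-228 = 52.19.
p = 52 reproduces all three channels after rounding.

52%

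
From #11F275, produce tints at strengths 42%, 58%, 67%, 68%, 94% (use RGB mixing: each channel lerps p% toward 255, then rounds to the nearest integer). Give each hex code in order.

#11F275 is rgb(17, 242, 117).
42%: (17 + 99.96 = 116.96→117, 242 + 5.46 = 247.46→247, 117 + 57.96 = 174.96→175) → #75F7AF
58%: (17 + 138.04 = 155.04→155, 242 + 7.54 = 249.54→250, 117 + 80.04 = 197.04→197) → #9BFAC5
67%: (17 + 159.46 = 176.46→176, 242 + 8.71 = 250.71→251, 117 + 92.46 = 209.46→209) → #B0FBD1
68%: (17 + 161.84 = 178.84→179, 242 + 8.84 = 250.84→251, 117 + 93.84 = 210.84→211) → #B3FBD3
94%: (17 + 223.72 = 240.72→241, 242 + 12.22 = 254.22→254, 117 + 129.72 = 246.72→247) → #F1FEF7

#75F7AF, #9BFAC5, #B0FBD1, #B3FBD3, #F1FEF7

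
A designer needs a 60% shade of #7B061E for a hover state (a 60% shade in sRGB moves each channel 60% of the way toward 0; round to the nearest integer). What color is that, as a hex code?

#31020C

#7B061E is rgb(123, 6, 30).
A 60% shade moves each channel 60% toward 0:
  R: 123 + 0.6×(0−123) = 123 − 73.8 = 49.2 → 49
  G: 6 − 3.6 = 2.4 → 2
  B: 30 − 18 = 12 → 12
rgb(49, 2, 12) = #31020C.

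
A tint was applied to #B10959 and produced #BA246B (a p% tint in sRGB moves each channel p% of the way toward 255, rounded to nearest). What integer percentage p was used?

#B10959 is rgb(177, 9, 89); #BA246B is rgb(186, 36, 107).
On the G channel (widest range): 36 ≈ 9 + (p/100)(255 − 9), so p ≈ 100×(36 − 9)/(255 − 9) = 2700/246 = 10.98.
p = 11 reproduces all three channels after rounding.

11%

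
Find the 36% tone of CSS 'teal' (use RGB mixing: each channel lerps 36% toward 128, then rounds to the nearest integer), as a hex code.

#2e8080

CSS teal is rgb(0, 128, 128).
Lerp each channel 36% toward 128:
  R: 0 + 0.36×(128−0) = 0 + 46.08 = 46.08 → 46
  G: 128 + 0 = 128 → 128
  B: 128 + 0.36×(128−128) = 128 + 0 = 128 → 128
rgb(46, 128, 128) = #2e8080.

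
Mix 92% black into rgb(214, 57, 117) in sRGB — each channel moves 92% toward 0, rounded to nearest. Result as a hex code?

#110509

Lerp each channel 92% toward 0:
  R: 214 − 196.88 = 17.12 → 17
  G: 57 − 52.44 = 4.56 → 5
  B: 117 + 0.92×(0−117) = 117 − 107.64 = 9.36 → 9
rgb(17, 5, 9) = #110509.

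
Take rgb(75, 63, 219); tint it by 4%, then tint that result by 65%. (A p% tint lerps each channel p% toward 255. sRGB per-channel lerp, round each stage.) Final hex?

#C2BFF3

A 4% tint moves each channel 4% toward 255:
  R: 75 + 0.04×(255−75) = 75 + 7.2 = 82.2 → 82
  G: 63 + 0.04×(255−63) = 63 + 7.68 = 70.68 → 71
  B: 219 + 0.04×(255−219) = 219 + 1.44 = 220.44 → 220
After the tint: rgb(82, 71, 220) = #5247DC.
Lerp each channel 65% toward 255:
  R: 82 + 0.65×(255−82) = 82 + 112.45 = 194.45 → 194
  G: 71 + 0.65×(255−71) = 71 + 119.6 = 190.6 → 191
  B: 220 + 22.75 = 242.75 → 243
rgb(194, 191, 243) = #C2BFF3.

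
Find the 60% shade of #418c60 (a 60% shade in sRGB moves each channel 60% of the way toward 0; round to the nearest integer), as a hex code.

#1a3826

#418c60 is rgb(65, 140, 96).
Lerp each channel 60% toward 0:
  R: 65 + 0.6×(0−65) = 65 − 39 = 26 → 26
  G: 140 − 84 = 56 → 56
  B: 96 + 0.6×(0−96) = 96 − 57.6 = 38.4 → 38
rgb(26, 56, 38) = #1a3826.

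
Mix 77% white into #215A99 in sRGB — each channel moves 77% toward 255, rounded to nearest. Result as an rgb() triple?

#215A99 is rgb(33, 90, 153).
Lerp each channel 77% toward 255:
  R: 33 + 0.77×(255−33) = 33 + 170.94 = 203.94 → 204
  G: 90 + 127.05 = 217.05 → 217
  B: 153 + 0.77×(255−153) = 153 + 78.54 = 231.54 → 232

rgb(204, 217, 232)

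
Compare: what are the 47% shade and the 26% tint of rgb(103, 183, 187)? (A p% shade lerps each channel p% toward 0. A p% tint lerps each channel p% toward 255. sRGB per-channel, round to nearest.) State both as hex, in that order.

47% shade:
  R: 103 + 0.47×(0−103) = 103 − 48.41 = 54.59 → 55
  G: 183 − 86.01 = 96.99 → 97
  B: 187 − 87.89 = 99.11 → 99
  → #376163
26% tint:
  R: 103 + 0.26×(255−103) = 103 + 39.52 = 142.52 → 143
  G: 183 + 0.26×(255−183) = 183 + 18.72 = 201.72 → 202
  B: 187 + 0.26×(255−187) = 187 + 17.68 = 204.68 → 205
  → #8fcacd

#376163, #8fcacd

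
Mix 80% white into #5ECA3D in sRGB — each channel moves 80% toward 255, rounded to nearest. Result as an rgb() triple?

rgb(223, 244, 216)

#5ECA3D is rgb(94, 202, 61).
Lerp each channel 80% toward 255:
  R: 94 + 0.8×(255−94) = 94 + 128.8 = 222.8 → 223
  G: 202 + 0.8×(255−202) = 202 + 42.4 = 244.4 → 244
  B: 61 + 0.8×(255−61) = 61 + 155.2 = 216.2 → 216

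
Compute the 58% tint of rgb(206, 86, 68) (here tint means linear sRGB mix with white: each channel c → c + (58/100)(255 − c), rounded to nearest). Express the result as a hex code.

#eab8b0

Lerp each channel 58% toward 255:
  R: 206 + 0.58×(255−206) = 206 + 28.42 = 234.42 → 234
  G: 86 + 0.58×(255−86) = 86 + 98.02 = 184.02 → 184
  B: 68 + 108.46 = 176.46 → 176
rgb(234, 184, 176) = #eab8b0.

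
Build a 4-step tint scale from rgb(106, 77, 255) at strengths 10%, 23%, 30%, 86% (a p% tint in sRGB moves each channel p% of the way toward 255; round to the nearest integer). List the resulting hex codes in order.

10%: (106 + 14.9 = 120.9→121, 77 + 17.8 = 94.8→95, 255→255) → #795FFF
23%: (106 + 34.27 = 140.27→140, 77 + 40.94 = 117.94→118, 255→255) → #8C76FF
30%: (106 + 44.7 = 150.7→151, 77 + 53.4 = 130.4→130, 255→255) → #9782FF
86%: (106 + 128.14 = 234.14→234, 77 + 153.08 = 230.08→230, 255→255) → #EAE6FF

#795FFF, #8C76FF, #9782FF, #EAE6FF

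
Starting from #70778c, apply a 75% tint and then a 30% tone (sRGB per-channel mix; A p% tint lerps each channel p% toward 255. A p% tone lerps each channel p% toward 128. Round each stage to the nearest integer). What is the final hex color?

#c0c1c5

#70778c is rgb(112, 119, 140).
Per channel, c → c + 0.75(255 − c):
  R: 112 + 107.25 = 219.25 → 219
  G: 119 + 0.75×(255−119) = 119 + 102 = 221 → 221
  B: 140 + 86.25 = 226.25 → 226
After the tint: rgb(219, 221, 226) = #dbdde2.
Per channel, c → c + 0.3(128 − c):
  R: 219 + 0.3×(128−219) = 219 − 27.3 = 191.7 → 192
  G: 221 + 0.3×(128−221) = 221 − 27.9 = 193.1 → 193
  B: 226 + 0.3×(128−226) = 226 − 29.4 = 196.6 → 197
rgb(192, 193, 197) = #c0c1c5.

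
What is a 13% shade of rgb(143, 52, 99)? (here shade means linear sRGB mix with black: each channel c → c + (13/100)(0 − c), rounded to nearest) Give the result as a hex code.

#7C2D56

Lerp each channel 13% toward 0:
  R: 143 + 0.13×(0−143) = 143 − 18.59 = 124.41 → 124
  G: 52 + 0.13×(0−52) = 52 − 6.76 = 45.24 → 45
  B: 99 − 12.87 = 86.13 → 86
rgb(124, 45, 86) = #7C2D56.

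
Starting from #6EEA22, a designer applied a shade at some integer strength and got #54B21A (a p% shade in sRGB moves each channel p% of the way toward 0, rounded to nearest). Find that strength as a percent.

24%

#6EEA22 is rgb(110, 234, 34); #54B21A is rgb(84, 178, 26).
On the G channel (widest range): 178 ≈ 234 + (p/100)(0 − 234), so p ≈ 100×(178 − 234)/(0 − 234) = -5600/-234 = 23.93.
p = 24 reproduces all three channels after rounding.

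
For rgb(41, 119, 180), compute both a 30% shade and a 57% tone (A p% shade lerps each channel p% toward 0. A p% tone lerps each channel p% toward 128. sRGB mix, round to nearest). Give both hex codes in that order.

#1D537E, #5B7C96

30% shade:
  R: 41 + 0.3×(0−41) = 41 − 12.3 = 28.7 → 29
  G: 119 + 0.3×(0−119) = 119 − 35.7 = 83.3 → 83
  B: 180 + 0.3×(0−180) = 180 − 54 = 126 → 126
  → #1D537E
57% tone:
  R: 41 + 0.57×(128−41) = 41 + 49.59 = 90.59 → 91
  G: 119 + 0.57×(128−119) = 119 + 5.13 = 124.13 → 124
  B: 180 + 0.57×(128−180) = 180 − 29.64 = 150.36 → 150
  → #5B7C96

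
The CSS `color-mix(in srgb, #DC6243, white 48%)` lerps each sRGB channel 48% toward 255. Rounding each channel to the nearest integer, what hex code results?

#DC6243 is rgb(220, 98, 67).
Per channel, c → c + 0.48(255 − c):
  R: 220 + 16.8 = 236.8 → 237
  G: 98 + 0.48×(255−98) = 98 + 75.36 = 173.36 → 173
  B: 67 + 0.48×(255−67) = 67 + 90.24 = 157.24 → 157
rgb(237, 173, 157) = #EDAD9D.

#EDAD9D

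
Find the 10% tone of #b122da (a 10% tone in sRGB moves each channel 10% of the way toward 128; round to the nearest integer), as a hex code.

#b122da is rgb(177, 34, 218).
A 10% tone moves each channel 10% toward 128:
  R: 177 − 4.9 = 172.1 → 172
  G: 34 + 9.4 = 43.4 → 43
  B: 218 − 9 = 209 → 209
rgb(172, 43, 209) = #ac2bd1.

#ac2bd1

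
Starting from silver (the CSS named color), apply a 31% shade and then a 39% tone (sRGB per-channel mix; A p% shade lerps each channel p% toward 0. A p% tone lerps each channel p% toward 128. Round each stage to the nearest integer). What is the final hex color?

#828282

CSS silver is rgb(192, 192, 192).
A 31% shade moves each channel 31% toward 0:
  R: 192 + 0.31×(0−192) = 192 − 59.52 = 132.48 → 132
  G: 192 − 59.52 = 132.48 → 132
  B: 192 + 0.31×(0−192) = 192 − 59.52 = 132.48 → 132
After the shade: rgb(132, 132, 132) = #848484.
A 39% tone moves each channel 39% toward 128:
  R: 132 + 0.39×(128−132) = 132 − 1.56 = 130.44 → 130
  G: 132 + 0.39×(128−132) = 132 − 1.56 = 130.44 → 130
  B: 132 − 1.56 = 130.44 → 130
rgb(130, 130, 130) = #828282.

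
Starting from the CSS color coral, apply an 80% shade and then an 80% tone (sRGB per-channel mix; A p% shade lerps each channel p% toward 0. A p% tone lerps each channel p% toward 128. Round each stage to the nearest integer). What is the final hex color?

CSS coral is rgb(255, 127, 80).
An 80% shade moves each channel 80% toward 0:
  R: 255 + 0.8×(0−255) = 255 − 204 = 51 → 51
  G: 127 + 0.8×(0−127) = 127 − 101.6 = 25.4 → 25
  B: 80 + 0.8×(0−80) = 80 − 64 = 16 → 16
After the shade: rgb(51, 25, 16) = #331910.
Per channel, c → c + 0.8(128 − c):
  R: 51 + 0.8×(128−51) = 51 + 61.6 = 112.6 → 113
  G: 25 + 0.8×(128−25) = 25 + 82.4 = 107.4 → 107
  B: 16 + 0.8×(128−16) = 16 + 89.6 = 105.6 → 106
rgb(113, 107, 106) = #716B6A.

#716B6A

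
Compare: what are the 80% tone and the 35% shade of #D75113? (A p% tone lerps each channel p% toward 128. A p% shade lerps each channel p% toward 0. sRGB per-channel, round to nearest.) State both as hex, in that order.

#D75113 is rgb(215, 81, 19).
80% tone:
  R: 215 + 0.8×(128−215) = 215 − 69.6 = 145.4 → 145
  G: 81 + 37.6 = 118.6 → 119
  B: 19 + 0.8×(128−19) = 19 + 87.2 = 106.2 → 106
  → #91776A
35% shade:
  R: 215 − 75.25 = 139.75 → 140
  G: 81 − 28.35 = 52.65 → 53
  B: 19 − 6.65 = 12.35 → 12
  → #8C350C

#91776A, #8C350C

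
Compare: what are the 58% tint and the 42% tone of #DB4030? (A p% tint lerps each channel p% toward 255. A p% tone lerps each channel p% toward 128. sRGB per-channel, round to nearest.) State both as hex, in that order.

#F0AFA8, #B55B52

#DB4030 is rgb(219, 64, 48).
58% tint:
  R: 219 + 0.58×(255−219) = 219 + 20.88 = 239.88 → 240
  G: 64 + 0.58×(255−64) = 64 + 110.78 = 174.78 → 175
  B: 48 + 120.06 = 168.06 → 168
  → #F0AFA8
42% tone:
  R: 219 − 38.22 = 180.78 → 181
  G: 64 + 0.42×(128−64) = 64 + 26.88 = 90.88 → 91
  B: 48 + 33.6 = 81.6 → 82
  → #B55B52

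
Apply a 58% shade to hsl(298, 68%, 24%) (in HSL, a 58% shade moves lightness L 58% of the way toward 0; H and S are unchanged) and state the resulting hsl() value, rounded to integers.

L moves 58% from 24 toward 0: 24 − 13.92 = 10.08 → 10.
H and S are unchanged.

hsl(298, 68%, 10%)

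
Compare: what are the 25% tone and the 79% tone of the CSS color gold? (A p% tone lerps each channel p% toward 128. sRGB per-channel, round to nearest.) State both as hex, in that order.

#DFC120, #9B9265

CSS gold is rgb(255, 215, 0).
25% tone:
  R: 255 + 0.25×(128−255) = 255 − 31.75 = 223.25 → 223
  G: 215 − 21.75 = 193.25 → 193
  B: 0 + 32 = 32 → 32
  → #DFC120
79% tone:
  R: 255 + 0.79×(128−255) = 255 − 100.33 = 154.67 → 155
  G: 215 + 0.79×(128−215) = 215 − 68.73 = 146.27 → 146
  B: 0 + 0.79×(128−0) = 0 + 101.12 = 101.12 → 101
  → #9B9265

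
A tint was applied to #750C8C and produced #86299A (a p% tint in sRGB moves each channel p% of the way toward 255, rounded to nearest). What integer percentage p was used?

12%

#750C8C is rgb(117, 12, 140); #86299A is rgb(134, 41, 154).
On the G channel (widest range): 41 ≈ 12 + (p/100)(255 − 12), so p ≈ 100×(41 − 12)/(255 − 12) = 2900/243 = 11.93.
p = 12 reproduces all three channels after rounding.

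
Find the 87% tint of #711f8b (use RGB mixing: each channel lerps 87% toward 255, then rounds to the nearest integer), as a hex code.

#711f8b is rgb(113, 31, 139).
Lerp each channel 87% toward 255:
  R: 113 + 0.87×(255−113) = 113 + 123.54 = 236.54 → 237
  G: 31 + 0.87×(255−31) = 31 + 194.88 = 225.88 → 226
  B: 139 + 0.87×(255−139) = 139 + 100.92 = 239.92 → 240
rgb(237, 226, 240) = #ede2f0.

#ede2f0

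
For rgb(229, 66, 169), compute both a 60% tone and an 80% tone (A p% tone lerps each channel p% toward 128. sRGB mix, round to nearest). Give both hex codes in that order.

#a86790, #947488

60% tone:
  R: 229 + 0.6×(128−229) = 229 − 60.6 = 168.4 → 168
  G: 66 + 37.2 = 103.2 → 103
  B: 169 + 0.6×(128−169) = 169 − 24.6 = 144.4 → 144
  → #a86790
80% tone:
  R: 229 + 0.8×(128−229) = 229 − 80.8 = 148.2 → 148
  G: 66 + 0.8×(128−66) = 66 + 49.6 = 115.6 → 116
  B: 169 − 32.8 = 136.2 → 136
  → #947488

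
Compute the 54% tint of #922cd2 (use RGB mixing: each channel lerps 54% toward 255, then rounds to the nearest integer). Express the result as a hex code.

#922cd2 is rgb(146, 44, 210).
A 54% tint moves each channel 54% toward 255:
  R: 146 + 58.86 = 204.86 → 205
  G: 44 + 113.94 = 157.94 → 158
  B: 210 + 24.3 = 234.3 → 234
rgb(205, 158, 234) = #cd9eea.

#cd9eea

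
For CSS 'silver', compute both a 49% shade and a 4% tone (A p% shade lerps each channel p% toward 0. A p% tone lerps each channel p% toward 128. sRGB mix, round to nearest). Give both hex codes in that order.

CSS silver is rgb(192, 192, 192).
49% shade:
  R: 192 + 0.49×(0−192) = 192 − 94.08 = 97.92 → 98
  G: 192 − 94.08 = 97.92 → 98
  B: 192 + 0.49×(0−192) = 192 − 94.08 = 97.92 → 98
  → #626262
4% tone:
  R: 192 + 0.04×(128−192) = 192 − 2.56 = 189.44 → 189
  G: 192 + 0.04×(128−192) = 192 − 2.56 = 189.44 → 189
  B: 192 − 2.56 = 189.44 → 189
  → #BDBDBD

#626262, #BDBDBD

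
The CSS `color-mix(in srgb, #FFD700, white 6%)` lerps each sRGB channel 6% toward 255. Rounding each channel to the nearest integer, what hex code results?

#FFD700 is rgb(255, 215, 0).
Lerp each channel 6% toward 255:
  R: 255 + 0 = 255 → 255
  G: 215 + 2.4 = 217.4 → 217
  B: 0 + 0.06×(255−0) = 0 + 15.3 = 15.3 → 15
rgb(255, 217, 15) = #FFD90F.

#FFD90F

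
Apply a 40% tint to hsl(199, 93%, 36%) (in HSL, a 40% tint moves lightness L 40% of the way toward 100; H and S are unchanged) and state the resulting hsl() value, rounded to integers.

hsl(199, 93%, 62%)

L moves 40% from 36 toward 100: 36 + 25.6 = 61.6 → 62.
H and S are unchanged.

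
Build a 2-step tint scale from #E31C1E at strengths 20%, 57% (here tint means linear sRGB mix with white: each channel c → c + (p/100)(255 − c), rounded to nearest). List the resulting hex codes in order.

#E9494B, #F39D9E

#E31C1E is rgb(227, 28, 30).
20%: (227 + 5.6 = 232.6→233, 28 + 45.4 = 73.4→73, 30 + 45 = 75→75) → #E9494B
57%: (227 + 15.96 = 242.96→243, 28 + 129.39 = 157.39→157, 30 + 128.25 = 158.25→158) → #F39D9E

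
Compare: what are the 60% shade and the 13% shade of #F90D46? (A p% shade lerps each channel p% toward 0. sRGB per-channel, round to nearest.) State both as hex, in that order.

#F90D46 is rgb(249, 13, 70).
60% shade:
  R: 249 + 0.6×(0−249) = 249 − 149.4 = 99.6 → 100
  G: 13 − 7.8 = 5.2 → 5
  B: 70 + 0.6×(0−70) = 70 − 42 = 28 → 28
  → #64051C
13% shade:
  R: 249 + 0.13×(0−249) = 249 − 32.37 = 216.63 → 217
  G: 13 + 0.13×(0−13) = 13 − 1.69 = 11.31 → 11
  B: 70 + 0.13×(0−70) = 70 − 9.1 = 60.9 → 61
  → #D90B3D

#64051C, #D90B3D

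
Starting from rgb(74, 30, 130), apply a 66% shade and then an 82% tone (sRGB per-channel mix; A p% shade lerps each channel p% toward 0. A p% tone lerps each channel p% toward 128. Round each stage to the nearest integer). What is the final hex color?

#6D6B71

A 66% shade moves each channel 66% toward 0:
  R: 74 + 0.66×(0−74) = 74 − 48.84 = 25.16 → 25
  G: 30 − 19.8 = 10.2 → 10
  B: 130 − 85.8 = 44.2 → 44
After the shade: rgb(25, 10, 44) = #190A2C.
An 82% tone moves each channel 82% toward 128:
  R: 25 + 84.46 = 109.46 → 109
  G: 10 + 0.82×(128−10) = 10 + 96.76 = 106.76 → 107
  B: 44 + 0.82×(128−44) = 44 + 68.88 = 112.88 → 113
rgb(109, 107, 113) = #6D6B71.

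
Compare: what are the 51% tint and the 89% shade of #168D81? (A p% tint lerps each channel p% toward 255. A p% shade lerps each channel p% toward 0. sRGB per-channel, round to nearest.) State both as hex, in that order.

#168D81 is rgb(22, 141, 129).
51% tint:
  R: 22 + 118.83 = 140.83 → 141
  G: 141 + 58.14 = 199.14 → 199
  B: 129 + 64.26 = 193.26 → 193
  → #8DC7C1
89% shade:
  R: 22 + 0.89×(0−22) = 22 − 19.58 = 2.42 → 2
  G: 141 − 125.49 = 15.51 → 16
  B: 129 − 114.81 = 14.19 → 14
  → #02100E

#8DC7C1, #02100E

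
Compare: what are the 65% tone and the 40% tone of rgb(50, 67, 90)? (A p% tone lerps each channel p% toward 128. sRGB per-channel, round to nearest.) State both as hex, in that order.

#656b73, #515b69

65% tone:
  R: 50 + 50.7 = 100.7 → 101
  G: 67 + 0.65×(128−67) = 67 + 39.65 = 106.65 → 107
  B: 90 + 0.65×(128−90) = 90 + 24.7 = 114.7 → 115
  → #656b73
40% tone:
  R: 50 + 0.4×(128−50) = 50 + 31.2 = 81.2 → 81
  G: 67 + 24.4 = 91.4 → 91
  B: 90 + 0.4×(128−90) = 90 + 15.2 = 105.2 → 105
  → #515b69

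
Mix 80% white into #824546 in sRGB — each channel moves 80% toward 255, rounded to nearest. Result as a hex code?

#e6dada

#824546 is rgb(130, 69, 70).
Lerp each channel 80% toward 255:
  R: 130 + 100 = 230 → 230
  G: 69 + 148.8 = 217.8 → 218
  B: 70 + 148 = 218 → 218
rgb(230, 218, 218) = #e6dada.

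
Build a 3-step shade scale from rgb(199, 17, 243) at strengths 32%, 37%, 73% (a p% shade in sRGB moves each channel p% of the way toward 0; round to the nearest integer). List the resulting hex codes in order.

32%: (199 − 63.68 = 135.32→135, 17 − 5.44 = 11.56→12, 243 − 77.76 = 165.24→165) → #870CA5
37%: (199 − 73.63 = 125.37→125, 17 − 6.29 = 10.71→11, 243 − 89.91 = 153.09→153) → #7D0B99
73%: (199 − 145.27 = 53.73→54, 17 − 12.41 = 4.59→5, 243 − 177.39 = 65.61→66) → #360542

#870CA5, #7D0B99, #360542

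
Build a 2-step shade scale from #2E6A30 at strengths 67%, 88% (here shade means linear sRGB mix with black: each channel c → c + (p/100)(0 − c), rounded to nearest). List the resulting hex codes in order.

#2E6A30 is rgb(46, 106, 48).
67%: (46 − 30.82 = 15.18→15, 106 − 71.02 = 34.98→35, 48 − 32.16 = 15.84→16) → #0F2310
88%: (46 − 40.48 = 5.52→6, 106 − 93.28 = 12.72→13, 48 − 42.24 = 5.76→6) → #060D06

#0F2310, #060D06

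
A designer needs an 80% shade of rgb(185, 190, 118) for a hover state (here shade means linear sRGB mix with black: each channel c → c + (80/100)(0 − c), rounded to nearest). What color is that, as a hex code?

An 80% shade moves each channel 80% toward 0:
  R: 185 − 148 = 37 → 37
  G: 190 + 0.8×(0−190) = 190 − 152 = 38 → 38
  B: 118 − 94.4 = 23.6 → 24
rgb(37, 38, 24) = #252618.

#252618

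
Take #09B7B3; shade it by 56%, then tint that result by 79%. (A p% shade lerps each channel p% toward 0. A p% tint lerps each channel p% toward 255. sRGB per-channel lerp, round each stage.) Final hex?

#09B7B3 is rgb(9, 183, 179).
Per channel, c → c + 0.56(0 − c):
  R: 9 + 0.56×(0−9) = 9 − 5.04 = 3.96 → 4
  G: 183 − 102.48 = 80.52 → 81
  B: 179 + 0.56×(0−179) = 179 − 100.24 = 78.76 → 79
After the shade: rgb(4, 81, 79) = #04514F.
Per channel, c → c + 0.79(255 − c):
  R: 4 + 0.79×(255−4) = 4 + 198.29 = 202.29 → 202
  G: 81 + 0.79×(255−81) = 81 + 137.46 = 218.46 → 218
  B: 79 + 0.79×(255−79) = 79 + 139.04 = 218.04 → 218
rgb(202, 218, 218) = #CADADA.

#CADADA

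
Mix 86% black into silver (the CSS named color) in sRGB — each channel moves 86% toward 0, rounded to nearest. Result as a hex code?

#1B1B1B

CSS silver is rgb(192, 192, 192).
Per channel, c → c + 0.86(0 − c):
  R: 192 + 0.86×(0−192) = 192 − 165.12 = 26.88 → 27
  G: 192 − 165.12 = 26.88 → 27
  B: 192 + 0.86×(0−192) = 192 − 165.12 = 26.88 → 27
rgb(27, 27, 27) = #1B1B1B.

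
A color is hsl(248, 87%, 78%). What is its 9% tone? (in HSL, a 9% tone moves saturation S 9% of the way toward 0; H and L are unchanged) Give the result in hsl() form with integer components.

S moves 9% from 87 toward 0: 87 − 7.83 = 79.17 → 79.
H and L are unchanged.

hsl(248, 79%, 78%)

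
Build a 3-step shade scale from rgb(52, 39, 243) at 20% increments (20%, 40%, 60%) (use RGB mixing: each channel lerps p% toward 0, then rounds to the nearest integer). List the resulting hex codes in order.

#2a1fc2, #1f1792, #151061

20%: (52 − 10.4 = 41.6→42, 39 − 7.8 = 31.2→31, 243 − 48.6 = 194.4→194) → #2a1fc2
40%: (52 − 20.8 = 31.2→31, 39 − 15.6 = 23.4→23, 243 − 97.2 = 145.8→146) → #1f1792
60%: (52 − 31.2 = 20.8→21, 39 − 23.4 = 15.6→16, 243 − 145.8 = 97.2→97) → #151061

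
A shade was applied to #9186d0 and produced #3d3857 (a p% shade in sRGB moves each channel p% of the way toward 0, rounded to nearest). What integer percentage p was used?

58%

#9186d0 is rgb(145, 134, 208); #3d3857 is rgb(61, 56, 87).
On the B channel (widest range): 87 ≈ 208 + (p/100)(0 − 208), so p ≈ 100×(87 − 208)/(0 − 208) = -12100/-208 = 58.17.
p = 58 reproduces all three channels after rounding.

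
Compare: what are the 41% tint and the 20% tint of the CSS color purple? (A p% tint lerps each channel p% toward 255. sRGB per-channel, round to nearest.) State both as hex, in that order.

#B469B4, #993399

CSS purple is rgb(128, 0, 128).
41% tint:
  R: 128 + 0.41×(255−128) = 128 + 52.07 = 180.07 → 180
  G: 0 + 104.55 = 104.55 → 105
  B: 128 + 0.41×(255−128) = 128 + 52.07 = 180.07 → 180
  → #B469B4
20% tint:
  R: 128 + 25.4 = 153.4 → 153
  G: 0 + 51 = 51 → 51
  B: 128 + 0.2×(255−128) = 128 + 25.4 = 153.4 → 153
  → #993399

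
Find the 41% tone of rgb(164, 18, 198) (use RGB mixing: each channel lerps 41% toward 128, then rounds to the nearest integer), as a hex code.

Per channel, c → c + 0.41(128 − c):
  R: 164 − 14.76 = 149.24 → 149
  G: 18 + 0.41×(128−18) = 18 + 45.1 = 63.1 → 63
  B: 198 − 28.7 = 169.3 → 169
rgb(149, 63, 169) = #953fa9.

#953fa9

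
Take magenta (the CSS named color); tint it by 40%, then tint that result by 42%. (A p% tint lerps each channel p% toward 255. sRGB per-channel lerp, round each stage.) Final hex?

#ffa6ff

CSS magenta is rgb(255, 0, 255).
Lerp each channel 40% toward 255:
  R: 255 + 0 = 255 → 255
  G: 0 + 102 = 102 → 102
  B: 255 + 0 = 255 → 255
After the tint: rgb(255, 102, 255) = #ff66ff.
Lerp each channel 42% toward 255:
  R: 255 + 0.42×(255−255) = 255 + 0 = 255 → 255
  G: 102 + 0.42×(255−102) = 102 + 64.26 = 166.26 → 166
  B: 255 + 0 = 255 → 255
rgb(255, 166, 255) = #ffa6ff.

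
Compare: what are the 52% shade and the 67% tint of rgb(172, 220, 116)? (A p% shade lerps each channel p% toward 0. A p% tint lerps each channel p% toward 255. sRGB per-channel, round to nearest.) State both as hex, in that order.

52% shade:
  R: 172 + 0.52×(0−172) = 172 − 89.44 = 82.56 → 83
  G: 220 − 114.4 = 105.6 → 106
  B: 116 + 0.52×(0−116) = 116 − 60.32 = 55.68 → 56
  → #536A38
67% tint:
  R: 172 + 55.61 = 227.61 → 228
  G: 220 + 23.45 = 243.45 → 243
  B: 116 + 93.13 = 209.13 → 209
  → #E4F3D1

#536A38, #E4F3D1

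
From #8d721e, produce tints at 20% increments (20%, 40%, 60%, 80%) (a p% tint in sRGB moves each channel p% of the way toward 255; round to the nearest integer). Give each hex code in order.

#a48e4b, #bbaa78, #d1c7a5, #e8e3d2

#8d721e is rgb(141, 114, 30).
20%: (141 + 22.8 = 163.8→164, 114 + 28.2 = 142.2→142, 30 + 45 = 75→75) → #a48e4b
40%: (141 + 45.6 = 186.6→187, 114 + 56.4 = 170.4→170, 30 + 90 = 120→120) → #bbaa78
60%: (141 + 68.4 = 209.4→209, 114 + 84.6 = 198.6→199, 30 + 135 = 165→165) → #d1c7a5
80%: (141 + 91.2 = 232.2→232, 114 + 112.8 = 226.8→227, 30 + 180 = 210→210) → #e8e3d2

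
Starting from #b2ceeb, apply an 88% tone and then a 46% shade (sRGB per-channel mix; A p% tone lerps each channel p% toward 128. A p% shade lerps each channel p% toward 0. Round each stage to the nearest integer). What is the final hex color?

#b2ceeb is rgb(178, 206, 235).
Lerp each channel 88% toward 128:
  R: 178 + 0.88×(128−178) = 178 − 44 = 134 → 134
  G: 206 + 0.88×(128−206) = 206 − 68.64 = 137.36 → 137
  B: 235 − 94.16 = 140.84 → 141
After the tone: rgb(134, 137, 141) = #86898d.
Lerp each channel 46% toward 0:
  R: 134 + 0.46×(0−134) = 134 − 61.64 = 72.36 → 72
  G: 137 − 63.02 = 73.98 → 74
  B: 141 − 64.86 = 76.14 → 76
rgb(72, 74, 76) = #484a4c.

#484a4c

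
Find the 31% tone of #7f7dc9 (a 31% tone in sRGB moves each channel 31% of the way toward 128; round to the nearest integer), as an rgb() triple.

rgb(127, 126, 178)

#7f7dc9 is rgb(127, 125, 201).
Lerp each channel 31% toward 128:
  R: 127 + 0.31 = 127.31 → 127
  G: 125 + 0.31×(128−125) = 125 + 0.93 = 125.93 → 126
  B: 201 − 22.63 = 178.37 → 178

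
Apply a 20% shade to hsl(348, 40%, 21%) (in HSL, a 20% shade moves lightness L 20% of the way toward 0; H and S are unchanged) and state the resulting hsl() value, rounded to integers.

L moves 20% from 21 toward 0: 21 − 4.2 = 16.8 → 17.
H and S are unchanged.

hsl(348, 40%, 17%)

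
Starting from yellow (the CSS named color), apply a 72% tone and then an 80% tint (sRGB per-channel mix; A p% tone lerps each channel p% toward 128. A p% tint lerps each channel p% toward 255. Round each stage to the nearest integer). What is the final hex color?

CSS yellow is rgb(255, 255, 0).
Per channel, c → c + 0.72(128 − c):
  R: 255 − 91.44 = 163.56 → 164
  G: 255 + 0.72×(128−255) = 255 − 91.44 = 163.56 → 164
  B: 0 + 0.72×(128−0) = 0 + 92.16 = 92.16 → 92
After the tone: rgb(164, 164, 92) = #a4a45c.
An 80% tint moves each channel 80% toward 255:
  R: 164 + 0.8×(255−164) = 164 + 72.8 = 236.8 → 237
  G: 164 + 0.8×(255−164) = 164 + 72.8 = 236.8 → 237
  B: 92 + 0.8×(255−92) = 92 + 130.4 = 222.4 → 222
rgb(237, 237, 222) = #ededde.

#ededde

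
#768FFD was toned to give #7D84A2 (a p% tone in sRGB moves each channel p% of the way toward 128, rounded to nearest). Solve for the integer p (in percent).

#768FFD is rgb(118, 143, 253); #7D84A2 is rgb(125, 132, 162).
On the B channel (widest range): 162 ≈ 253 + (p/100)(128 − 253), so p ≈ 100×(162 − 253)/(128 − 253) = -9100/-125 = 72.80.
p = 73 reproduces all three channels after rounding.

73%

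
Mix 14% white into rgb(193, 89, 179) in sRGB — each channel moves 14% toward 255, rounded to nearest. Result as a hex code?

#ca70be

Lerp each channel 14% toward 255:
  R: 193 + 8.68 = 201.68 → 202
  G: 89 + 0.14×(255−89) = 89 + 23.24 = 112.24 → 112
  B: 179 + 0.14×(255−179) = 179 + 10.64 = 189.64 → 190
rgb(202, 112, 190) = #ca70be.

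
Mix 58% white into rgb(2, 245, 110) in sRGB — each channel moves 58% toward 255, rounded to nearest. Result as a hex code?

Lerp each channel 58% toward 255:
  R: 2 + 0.58×(255−2) = 2 + 146.74 = 148.74 → 149
  G: 245 + 0.58×(255−245) = 245 + 5.8 = 250.8 → 251
  B: 110 + 0.58×(255−110) = 110 + 84.1 = 194.1 → 194
rgb(149, 251, 194) = #95FBC2.

#95FBC2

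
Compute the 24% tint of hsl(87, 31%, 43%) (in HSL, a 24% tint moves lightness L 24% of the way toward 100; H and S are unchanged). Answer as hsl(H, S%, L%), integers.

hsl(87, 31%, 57%)

L moves 24% from 43 toward 100: 43 + 13.68 = 56.68 → 57.
H and S are unchanged.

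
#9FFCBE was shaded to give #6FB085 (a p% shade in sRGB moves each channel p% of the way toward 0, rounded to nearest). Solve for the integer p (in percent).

30%

#9FFCBE is rgb(159, 252, 190); #6FB085 is rgb(111, 176, 133).
On the G channel (widest range): 176 ≈ 252 + (p/100)(0 − 252), so p ≈ 100×(176 − 252)/(0 − 252) = -7600/-252 = 30.16.
p = 30 reproduces all three channels after rounding.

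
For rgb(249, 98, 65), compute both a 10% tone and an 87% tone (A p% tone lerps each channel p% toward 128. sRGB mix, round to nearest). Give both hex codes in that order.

10% tone:
  R: 249 − 12.1 = 236.9 → 237
  G: 98 + 3 = 101 → 101
  B: 65 + 6.3 = 71.3 → 71
  → #ed6547
87% tone:
  R: 249 − 105.27 = 143.73 → 144
  G: 98 + 0.87×(128−98) = 98 + 26.1 = 124.1 → 124
  B: 65 + 0.87×(128−65) = 65 + 54.81 = 119.81 → 120
  → #907c78

#ed6547, #907c78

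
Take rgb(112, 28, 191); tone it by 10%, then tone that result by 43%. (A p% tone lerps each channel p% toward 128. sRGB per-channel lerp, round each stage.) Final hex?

A 10% tone moves each channel 10% toward 128:
  R: 112 + 1.6 = 113.6 → 114
  G: 28 + 10 = 38 → 38
  B: 191 − 6.3 = 184.7 → 185
After the tone: rgb(114, 38, 185) = #7226b9.
Per channel, c → c + 0.43(128 − c):
  R: 114 + 6.02 = 120.02 → 120
  G: 38 + 38.7 = 76.7 → 77
  B: 185 + 0.43×(128−185) = 185 − 24.51 = 160.49 → 160
rgb(120, 77, 160) = #784da0.

#784da0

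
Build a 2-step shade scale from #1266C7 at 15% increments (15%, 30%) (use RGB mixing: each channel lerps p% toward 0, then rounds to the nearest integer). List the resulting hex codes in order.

#1266C7 is rgb(18, 102, 199).
15%: (18 − 2.7 = 15.3→15, 102 − 15.3 = 86.7→87, 199 − 29.85 = 169.15→169) → #0F57A9
30%: (18 − 5.4 = 12.6→13, 102 − 30.6 = 71.4→71, 199 − 59.7 = 139.3→139) → #0D478B

#0F57A9, #0D478B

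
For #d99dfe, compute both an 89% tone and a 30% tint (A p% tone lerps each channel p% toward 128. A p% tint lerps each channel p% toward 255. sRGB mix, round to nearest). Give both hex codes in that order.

#d99dfe is rgb(217, 157, 254).
89% tone:
  R: 217 − 79.21 = 137.79 → 138
  G: 157 + 0.89×(128−157) = 157 − 25.81 = 131.19 → 131
  B: 254 + 0.89×(128−254) = 254 − 112.14 = 141.86 → 142
  → #8a838e
30% tint:
  R: 217 + 0.3×(255−217) = 217 + 11.4 = 228.4 → 228
  G: 157 + 29.4 = 186.4 → 186
  B: 254 + 0.3 = 254.3 → 254
  → #e4bafe

#8a838e, #e4bafe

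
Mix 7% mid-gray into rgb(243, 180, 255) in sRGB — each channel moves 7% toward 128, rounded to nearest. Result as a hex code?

Lerp each channel 7% toward 128:
  R: 243 + 0.07×(128−243) = 243 − 8.05 = 234.95 → 235
  G: 180 − 3.64 = 176.36 → 176
  B: 255 − 8.89 = 246.11 → 246
rgb(235, 176, 246) = #ebb0f6.

#ebb0f6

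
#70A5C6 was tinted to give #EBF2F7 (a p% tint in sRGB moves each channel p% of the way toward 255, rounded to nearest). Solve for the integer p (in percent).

#70A5C6 is rgb(112, 165, 198); #EBF2F7 is rgb(235, 242, 247).
On the R channel (widest range): 235 ≈ 112 + (p/100)(255 − 112), so p ≈ 100×(235 − 112)/(255 − 112) = 12300/143 = 86.01.
p = 86 reproduces all three channels after rounding.

86%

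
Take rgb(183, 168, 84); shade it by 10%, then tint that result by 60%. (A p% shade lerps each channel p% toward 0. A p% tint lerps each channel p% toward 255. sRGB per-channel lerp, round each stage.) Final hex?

#dbd5b7

Lerp each channel 10% toward 0:
  R: 183 − 18.3 = 164.7 → 165
  G: 168 − 16.8 = 151.2 → 151
  B: 84 + 0.1×(0−84) = 84 − 8.4 = 75.6 → 76
After the shade: rgb(165, 151, 76) = #a5974c.
Per channel, c → c + 0.6(255 − c):
  R: 165 + 0.6×(255−165) = 165 + 54 = 219 → 219
  G: 151 + 0.6×(255−151) = 151 + 62.4 = 213.4 → 213
  B: 76 + 0.6×(255−76) = 76 + 107.4 = 183.4 → 183
rgb(219, 213, 183) = #dbd5b7.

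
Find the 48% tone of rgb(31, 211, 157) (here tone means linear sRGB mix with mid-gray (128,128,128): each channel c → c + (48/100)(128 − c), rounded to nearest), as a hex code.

Per channel, c → c + 0.48(128 − c):
  R: 31 + 46.56 = 77.56 → 78
  G: 211 + 0.48×(128−211) = 211 − 39.84 = 171.16 → 171
  B: 157 + 0.48×(128−157) = 157 − 13.92 = 143.08 → 143
rgb(78, 171, 143) = #4EAB8F.

#4EAB8F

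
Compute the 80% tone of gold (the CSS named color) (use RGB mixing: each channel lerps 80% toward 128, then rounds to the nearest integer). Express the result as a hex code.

#999166

CSS gold is rgb(255, 215, 0).
Per channel, c → c + 0.8(128 − c):
  R: 255 − 101.6 = 153.4 → 153
  G: 215 + 0.8×(128−215) = 215 − 69.6 = 145.4 → 145
  B: 0 + 102.4 = 102.4 → 102
rgb(153, 145, 102) = #999166.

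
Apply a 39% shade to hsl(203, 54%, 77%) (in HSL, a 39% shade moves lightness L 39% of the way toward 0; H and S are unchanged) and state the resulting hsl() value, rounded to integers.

hsl(203, 54%, 47%)

L moves 39% from 77 toward 0: 77 − 30.03 = 46.97 → 47.
H and S are unchanged.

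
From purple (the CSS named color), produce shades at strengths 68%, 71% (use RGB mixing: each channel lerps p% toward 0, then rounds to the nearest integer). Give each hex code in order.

#290029, #250025

CSS purple is rgb(128, 0, 128).
68%: (128 − 87.04 = 40.96→41, 0→0, 128 − 87.04 = 40.96→41) → #290029
71%: (128 − 90.88 = 37.12→37, 0→0, 128 − 90.88 = 37.12→37) → #250025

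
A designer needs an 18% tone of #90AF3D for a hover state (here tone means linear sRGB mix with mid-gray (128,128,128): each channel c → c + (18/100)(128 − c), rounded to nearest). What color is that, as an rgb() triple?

rgb(141, 167, 73)

#90AF3D is rgb(144, 175, 61).
Per channel, c → c + 0.18(128 − c):
  R: 144 + 0.18×(128−144) = 144 − 2.88 = 141.12 → 141
  G: 175 + 0.18×(128−175) = 175 − 8.46 = 166.54 → 167
  B: 61 + 12.06 = 73.06 → 73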